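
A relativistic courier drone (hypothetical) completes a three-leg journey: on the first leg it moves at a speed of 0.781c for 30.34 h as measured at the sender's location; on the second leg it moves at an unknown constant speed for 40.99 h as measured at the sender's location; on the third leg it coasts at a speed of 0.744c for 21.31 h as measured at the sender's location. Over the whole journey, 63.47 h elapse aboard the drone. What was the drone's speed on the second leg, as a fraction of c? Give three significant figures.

β = 0.674

Leg 1: γ = 1/√(1 − 0.781²) = 1/√0.3900 = 1.601; τ_1 = 30.34/1.601 = 18.95 h.
Leg 2: speed unknown; τ_2 = 40.99/γ_2.
Leg 3: γ = 1/√(1 − 0.744²) = 1/√0.4465 = 1.497; τ_3 = 21.31/1.497 = 14.24 h.
Total proper time: 18.95 + τ_2 + 14.24 = 63.47, so τ_2 = 63.47 − 33.19 = 30.28 h.
γ_2 = 40.99/30.28 = 1.354; β = √(1 − 1/γ²) = √0.4542.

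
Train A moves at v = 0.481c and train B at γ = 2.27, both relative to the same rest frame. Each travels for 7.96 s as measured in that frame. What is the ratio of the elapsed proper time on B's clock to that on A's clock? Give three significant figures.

A: γ = 1/√(1 − 0.481²) = 1/√0.7686 = 1.141. B: γ = 2.27.
τ_A/τ_B = γ_B/γ_A = 2.270/1.141 = 1.990, so τ_B/τ_A = 0.5025.

τ_B/τ_A = 0.502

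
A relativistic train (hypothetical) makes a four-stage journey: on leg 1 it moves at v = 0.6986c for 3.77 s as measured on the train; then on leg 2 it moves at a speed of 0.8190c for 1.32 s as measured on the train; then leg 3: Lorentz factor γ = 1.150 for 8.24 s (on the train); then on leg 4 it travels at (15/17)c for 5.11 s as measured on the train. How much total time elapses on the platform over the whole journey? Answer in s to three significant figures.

Δt = 27.9 s

Leg 1: γ = 1/√(1 − 0.6986²) = 1/√0.5120 = 1.398; Δt_1 = 1.398 × 3.77 = 5.269 s.
Leg 2: γ = 1/√(1 − 0.8190²) = 1/√0.3292 = 1.743; Δt_2 = 1.743 × 1.32 = 2.300 s.
Leg 3: γ = 1.150; Δt_3 = 1.150 × 8.24 = 9.476 s.
Leg 4: γ = 1/√(1 − (15/17)²) = 17/8 = 2.125; Δt_4 = 2.125 × 5.11 = 10.86 s.
Total: 5.269 + 2.300 + 9.476 + 10.86 s.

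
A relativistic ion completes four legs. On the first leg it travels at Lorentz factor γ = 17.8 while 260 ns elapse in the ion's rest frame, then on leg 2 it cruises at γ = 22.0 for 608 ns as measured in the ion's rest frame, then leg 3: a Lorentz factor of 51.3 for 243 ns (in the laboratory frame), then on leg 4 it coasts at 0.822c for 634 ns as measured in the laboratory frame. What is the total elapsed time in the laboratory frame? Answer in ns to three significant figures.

Δt = 1.89×10⁴ ns

Leg 1: γ = 17.8; Δt_1 = 17.80 × 260 = 4628 ns.
Leg 2: γ = 22.0; Δt_2 = 22.00 × 608 = 1.338×10⁴ ns.
Leg 3: 243 ns is already measured in the laboratory frame.
Leg 4: 634 ns is already measured in the laboratory frame.
Total: 4628 + 1.338×10⁴ + 243.0 + 634.0 ns.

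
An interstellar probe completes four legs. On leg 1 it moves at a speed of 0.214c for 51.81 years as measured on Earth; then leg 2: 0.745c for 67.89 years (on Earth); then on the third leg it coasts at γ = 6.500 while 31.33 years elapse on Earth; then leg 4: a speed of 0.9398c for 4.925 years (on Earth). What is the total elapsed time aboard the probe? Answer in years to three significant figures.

τ = 102 years

Leg 1: γ = 1/√(1 − 0.214²) = 1/√0.9542 = 1.024; τ_1 = 51.81/1.024 = 50.61 years.
Leg 2: γ = 1/√(1 − 0.745²) = 1/√0.4450 = 1.499; τ_2 = 67.89/1.499 = 45.29 years.
Leg 3: γ = 6.500; τ_3 = 31.33/6.500 = 4.820 years.
Leg 4: γ = 1/√(1 − 0.9398²) = 1/√0.1168 = 2.926; τ_4 = 4.925/2.926 = 1.683 years.
Total: 50.61 + 45.29 + 4.820 + 1.683 years.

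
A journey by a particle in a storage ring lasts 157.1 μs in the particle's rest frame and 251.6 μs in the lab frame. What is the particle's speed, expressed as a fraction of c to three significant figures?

The proper time is measured in the particle's rest frame (both events occur at the particle's location); Δt is measured in the lab frame. γ = Δt/τ = 251.6/157.1 = 1.602.
β = √(1 − 1/γ²) = √(1 − 0.3899) = √0.6101

β = 0.781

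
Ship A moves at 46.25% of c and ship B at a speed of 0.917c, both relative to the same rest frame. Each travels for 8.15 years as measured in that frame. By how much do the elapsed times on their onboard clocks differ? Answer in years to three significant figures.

|τ_A − τ_B| = 3.98 years

A: β = 0.4625; γ = 1/√(1 − 0.4625²) = 1/√0.7861 = 1.128; τ_A = 8.15/1.128 = 7.226 years.
B: γ = 1/√(1 − 0.917²) = 1/√0.1591 = 2.507; τ_B = 8.15/2.507 = 3.251 years.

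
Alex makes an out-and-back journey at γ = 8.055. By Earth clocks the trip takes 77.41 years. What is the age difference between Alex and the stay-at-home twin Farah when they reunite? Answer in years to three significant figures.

Δt − τ = 67.8 years

γ = 8.055
Alex's elapsed proper time: τ = 77.41/8.055 = 9.610 years.
Age gap = Δt − τ = 77.41 − 9.610 years.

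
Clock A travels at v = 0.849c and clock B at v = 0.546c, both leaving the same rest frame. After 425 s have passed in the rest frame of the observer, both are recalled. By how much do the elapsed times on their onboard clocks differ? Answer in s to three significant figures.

A: γ = 1/√(1 − 0.849²) = 1/√0.2792 = 1.893; τ_A = 425/1.893 = 224.6 s.
B: γ = 1/√(1 − 0.546²) = 1/√0.7019 = 1.194; τ_B = 425/1.194 = 356.1 s.

|τ_A − τ_B| = 131 s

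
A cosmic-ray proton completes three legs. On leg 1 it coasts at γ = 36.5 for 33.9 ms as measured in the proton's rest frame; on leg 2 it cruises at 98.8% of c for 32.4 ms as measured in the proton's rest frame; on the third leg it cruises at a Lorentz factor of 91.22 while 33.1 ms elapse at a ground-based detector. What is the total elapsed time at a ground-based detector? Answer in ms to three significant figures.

Δt = 1480 ms

Leg 1: γ = 36.5; Δt_1 = 36.50 × 33.9 = 1237 ms.
Leg 2: β = 0.988; γ = 1/√(1 − 0.988²) = 1/√0.02386 = 6.474; Δt_2 = 6.474 × 32.4 = 209.8 ms.
Leg 3: 33.1 ms is already measured at a ground-based detector.
Total: 1237 + 209.8 + 33.10 ms.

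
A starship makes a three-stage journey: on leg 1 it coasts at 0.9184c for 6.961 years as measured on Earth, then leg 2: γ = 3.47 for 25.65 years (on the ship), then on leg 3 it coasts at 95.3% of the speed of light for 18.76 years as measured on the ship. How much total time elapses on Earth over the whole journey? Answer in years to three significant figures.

Leg 1: 6.961 years is already measured on Earth.
Leg 2: γ = 3.47; Δt_2 = 3.470 × 25.65 = 89.01 years.
Leg 3: β = 0.953; γ = 1/√(1 − 0.953²) = 1/√0.09179 = 3.301; Δt_3 = 3.301 × 18.76 = 61.92 years.
Total: 6.961 + 89.01 + 61.92 years.

Δt = 158 years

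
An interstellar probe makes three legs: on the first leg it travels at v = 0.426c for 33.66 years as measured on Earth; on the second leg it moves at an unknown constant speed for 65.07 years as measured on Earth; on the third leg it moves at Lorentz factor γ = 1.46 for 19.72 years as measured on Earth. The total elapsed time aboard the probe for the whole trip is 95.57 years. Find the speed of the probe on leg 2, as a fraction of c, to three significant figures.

β = 0.609

Leg 1: γ = 1/√(1 − 0.426²) = 1/√0.8185 = 1.105; τ_1 = 33.66/1.105 = 30.45 years.
Leg 2: speed unknown; τ_2 = 65.07/γ_2.
Leg 3: γ = 1.46; τ_3 = 19.72/1.460 = 13.51 years.
Total proper time: 30.45 + τ_2 + 13.51 = 95.57, so τ_2 = 95.57 − 43.96 = 51.61 years.
γ_2 = 65.07/51.61 = 1.261; β = √(1 − 1/γ²) = √0.3709.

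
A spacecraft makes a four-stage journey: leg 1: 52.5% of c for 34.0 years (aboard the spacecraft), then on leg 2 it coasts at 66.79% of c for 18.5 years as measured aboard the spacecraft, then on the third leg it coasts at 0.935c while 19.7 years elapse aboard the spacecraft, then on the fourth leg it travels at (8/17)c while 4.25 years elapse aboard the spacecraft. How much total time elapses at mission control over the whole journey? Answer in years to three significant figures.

Leg 1: β = 0.525; γ = 1/√(1 − 0.525²) = 1/√0.7244 = 1.175; Δt_1 = 1.175 × 34.0 = 39.95 years.
Leg 2: β = 0.6679; γ = 1/√(1 − 0.6679²) = 1/√0.5539 = 1.344; Δt_2 = 1.344 × 18.5 = 24.86 years.
Leg 3: γ = 1/√(1 − 0.935²) = 1/√0.1258 = 2.820; Δt_3 = 2.820 × 19.7 = 55.55 years.
Leg 4: γ = 1/√(1 − (8/17)²) = 17/15 ≈ 1.133; Δt_4 = 1.133 × 4.25 = 4.817 years.
Total: 39.95 + 24.86 + 55.55 + 4.817 years.

Δt = 125 years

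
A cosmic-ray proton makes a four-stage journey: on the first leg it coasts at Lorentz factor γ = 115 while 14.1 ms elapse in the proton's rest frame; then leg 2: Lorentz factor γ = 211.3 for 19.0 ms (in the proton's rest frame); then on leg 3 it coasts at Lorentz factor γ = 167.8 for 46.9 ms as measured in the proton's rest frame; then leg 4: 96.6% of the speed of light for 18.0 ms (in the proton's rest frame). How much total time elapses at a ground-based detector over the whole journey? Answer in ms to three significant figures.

Δt = 1.36×10⁴ ms

Leg 1: γ = 115; Δt_1 = 115.0 × 14.1 = 1622 ms.
Leg 2: γ = 211.3; Δt_2 = 211.3 × 19.0 = 4015 ms.
Leg 3: γ = 167.8; Δt_3 = 167.8 × 46.9 = 7870 ms.
Leg 4: β = 0.966; γ = 1/√(1 − 0.966²) = 1/√0.06684 = 3.868; Δt_4 = 3.868 × 18.0 = 69.62 ms.
Total: 1622 + 4015 + 7870 + 69.62 ms.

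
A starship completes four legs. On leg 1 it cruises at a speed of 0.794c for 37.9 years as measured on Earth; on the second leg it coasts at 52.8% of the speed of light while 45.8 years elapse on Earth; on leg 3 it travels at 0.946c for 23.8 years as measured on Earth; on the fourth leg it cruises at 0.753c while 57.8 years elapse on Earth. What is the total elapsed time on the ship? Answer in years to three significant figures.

Leg 1: γ = 1/√(1 − 0.794²) = 1/√0.3696 = 1.645; τ_1 = 37.9/1.645 = 23.04 years.
Leg 2: β = 0.528; γ = 1/√(1 − 0.528²) = 1/√0.7212 = 1.178; τ_2 = 45.8/1.178 = 38.90 years.
Leg 3: γ = 1/√(1 − 0.946²) = 1/√0.1051 = 3.085; τ_3 = 23.8/3.085 = 7.715 years.
Leg 4: γ = 1/√(1 − 0.753²) = 1/√0.4330 = 1.520; τ_4 = 57.8/1.520 = 38.03 years.
Total: 23.04 + 38.90 + 7.715 + 38.03 years.

τ = 108 years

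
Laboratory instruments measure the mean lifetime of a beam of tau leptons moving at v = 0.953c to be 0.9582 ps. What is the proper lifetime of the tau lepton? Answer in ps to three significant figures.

τ₀ = 0.290 ps

γ = 1/√(1 − 0.953²) = 1/√0.09179 = 3.301
The lab-frame lifetime is the dilated interval; the proper lifetime is τ₀ = Δt/γ = 0.9582/3.301 ps.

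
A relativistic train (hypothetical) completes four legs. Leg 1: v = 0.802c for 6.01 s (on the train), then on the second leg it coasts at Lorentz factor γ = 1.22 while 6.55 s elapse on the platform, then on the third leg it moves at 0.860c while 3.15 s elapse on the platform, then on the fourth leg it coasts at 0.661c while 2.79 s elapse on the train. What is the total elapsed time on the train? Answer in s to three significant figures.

Leg 1: 6.01 s is already measured on the train.
Leg 2: γ = 1.22; τ_2 = 6.55/1.220 = 5.369 s.
Leg 3: γ = 1/√(1 − 0.860²) = 1/√0.2604 = 1.960; τ_3 = 3.15/1.960 = 1.607 s.
Leg 4: 2.79 s is already measured on the train.
Total: 6.010 + 5.369 + 1.607 + 2.790 s.

τ = 15.8 s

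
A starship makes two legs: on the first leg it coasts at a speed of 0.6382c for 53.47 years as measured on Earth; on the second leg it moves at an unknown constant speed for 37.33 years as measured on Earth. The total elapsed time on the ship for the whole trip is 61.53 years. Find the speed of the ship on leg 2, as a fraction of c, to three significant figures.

Leg 1: γ = 1/√(1 − 0.6382²) = 1/√0.5927 = 1.299; τ_1 = 53.47/1.299 = 41.16 years.
Leg 2: speed unknown; τ_2 = 37.33/γ_2.
Total proper time: 41.16 + τ_2 = 61.53, so τ_2 = 61.53 − 41.16 = 20.37 years.
γ_2 = 37.33/20.37 = 1.833; β = √(1 − 1/γ²) = √0.7024.

β = 0.838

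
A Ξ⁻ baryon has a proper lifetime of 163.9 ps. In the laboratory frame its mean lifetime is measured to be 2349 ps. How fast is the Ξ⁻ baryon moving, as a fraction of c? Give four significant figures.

v = 0.9976c

γ = Δt/τ₀ = 2349/163.9 = 14.33
β = √(1 − 1/γ²) = √(1 − 0.004868) = √0.9951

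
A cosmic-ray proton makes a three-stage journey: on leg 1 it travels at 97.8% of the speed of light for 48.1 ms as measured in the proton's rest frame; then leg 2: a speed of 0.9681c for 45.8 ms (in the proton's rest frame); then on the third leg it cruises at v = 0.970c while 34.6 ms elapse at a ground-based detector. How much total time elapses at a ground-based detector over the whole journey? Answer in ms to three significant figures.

Leg 1: β = 0.978; γ = 1/√(1 − 0.978²) = 1/√0.04352 = 4.794; Δt_1 = 4.794 × 48.1 = 230.6 ms.
Leg 2: γ = 1/√(1 − 0.9681²) = 1/√0.06278 = 3.991; Δt_2 = 3.991 × 45.8 = 182.8 ms.
Leg 3: 34.6 ms is already measured at a ground-based detector.
Total: 230.6 + 182.8 + 34.60 ms.

Δt = 448 ms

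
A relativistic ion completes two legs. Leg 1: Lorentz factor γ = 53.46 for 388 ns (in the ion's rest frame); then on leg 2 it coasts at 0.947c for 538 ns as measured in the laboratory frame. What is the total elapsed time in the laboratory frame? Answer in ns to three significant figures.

Δt = 2.13×10⁴ ns

Leg 1: γ = 53.46; Δt_1 = 53.46 × 388 = 2.074×10⁴ ns.
Leg 2: 538 ns is already measured in the laboratory frame.
Total: 2.074×10⁴ + 538.0 ns.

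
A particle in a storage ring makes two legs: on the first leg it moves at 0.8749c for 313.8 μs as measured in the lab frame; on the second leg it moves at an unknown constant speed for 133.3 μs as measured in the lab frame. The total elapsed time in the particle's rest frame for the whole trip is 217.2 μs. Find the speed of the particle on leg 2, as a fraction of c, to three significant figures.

Leg 1: γ = 1/√(1 − 0.8749²) = 1/√0.2345 = 2.065; τ_1 = 313.8/2.065 = 152.0 μs.
Leg 2: speed unknown; τ_2 = 133.3/γ_2.
Total proper time: 152.0 + τ_2 = 217.2, so τ_2 = 217.2 − 152.0 = 65.23 μs.
γ_2 = 133.3/65.23 = 2.044; β = √(1 − 1/γ²) = √0.7606.

β = 0.872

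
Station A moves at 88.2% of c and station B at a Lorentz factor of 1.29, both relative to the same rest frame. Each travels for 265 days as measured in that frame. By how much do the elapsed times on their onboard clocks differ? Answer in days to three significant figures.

|τ_A − τ_B| = 80.5 days

A: β = 0.882; γ = 1/√(1 − 0.882²) = 1/√0.2221 = 2.122; τ_A = 265/2.122 = 124.9 days.
B: γ = 1.29; τ_B = 265/1.290 = 205.4 days.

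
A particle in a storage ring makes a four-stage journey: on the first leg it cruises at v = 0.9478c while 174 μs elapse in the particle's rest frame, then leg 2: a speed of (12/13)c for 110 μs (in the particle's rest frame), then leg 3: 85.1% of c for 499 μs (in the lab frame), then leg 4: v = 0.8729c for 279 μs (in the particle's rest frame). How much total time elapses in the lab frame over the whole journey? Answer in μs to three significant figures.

Leg 1: γ = 1/√(1 − 0.9478²) = 1/√0.1017 = 3.136; Δt_1 = 3.136 × 174 = 545.7 μs.
Leg 2: γ = 1/√(1 − (12/13)²) = 13/5 = 2.600; Δt_2 = 2.600 × 110 = 286.0 μs.
Leg 3: 499 μs is already measured in the lab frame.
Leg 4: γ = 1/√(1 − 0.8729²) = 1/√0.2380 = 2.050; Δt_4 = 2.050 × 279 = 571.8 μs.
Total: 545.7 + 286.0 + 499.0 + 571.8 μs.

Δt = 1900 μs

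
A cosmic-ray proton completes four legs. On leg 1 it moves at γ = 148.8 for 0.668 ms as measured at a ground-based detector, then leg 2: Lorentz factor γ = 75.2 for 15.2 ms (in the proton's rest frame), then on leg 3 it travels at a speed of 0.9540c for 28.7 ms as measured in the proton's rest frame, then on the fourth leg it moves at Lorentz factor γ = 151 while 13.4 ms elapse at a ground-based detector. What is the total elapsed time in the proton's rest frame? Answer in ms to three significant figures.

Leg 1: γ = 148.8; τ_1 = 0.668/148.8 = 0.004489 ms.
Leg 2: 15.2 ms is already measured in the proton's rest frame.
Leg 3: 28.7 ms is already measured in the proton's rest frame.
Leg 4: γ = 151; τ_4 = 13.4/151.0 = 0.08874 ms.
Total: 0.004489 + 15.20 + 28.70 + 0.08874 ms.

τ = 44.0 ms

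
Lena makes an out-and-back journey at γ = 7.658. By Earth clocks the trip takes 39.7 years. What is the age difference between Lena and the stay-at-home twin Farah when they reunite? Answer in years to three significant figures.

Δt − τ = 34.5 years

γ = 7.658
Lena's elapsed proper time: τ = 39.7/7.658 = 5.184 years.
Age gap = Δt − τ = 39.7 − 5.184 years.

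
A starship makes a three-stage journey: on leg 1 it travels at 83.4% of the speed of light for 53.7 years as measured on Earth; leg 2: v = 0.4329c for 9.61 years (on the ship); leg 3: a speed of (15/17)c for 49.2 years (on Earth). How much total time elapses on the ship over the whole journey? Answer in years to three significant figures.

τ = 62.4 years

Leg 1: β = 0.834; γ = 1/√(1 − 0.834²) = 1/√0.3044 = 1.812; τ_1 = 53.7/1.812 = 29.63 years.
Leg 2: 9.61 years is already measured on the ship.
Leg 3: γ = 1/√(1 − (15/17)²) = 17/8 = 2.125; τ_3 = 49.2/2.125 = 23.15 years.
Total: 29.63 + 9.610 + 23.15 years.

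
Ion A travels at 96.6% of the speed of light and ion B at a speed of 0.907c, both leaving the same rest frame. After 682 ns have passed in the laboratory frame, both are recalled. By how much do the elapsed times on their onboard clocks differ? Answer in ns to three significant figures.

A: β = 0.966; γ = 1/√(1 − 0.966²) = 1/√0.06684 = 3.868; τ_A = 682/3.868 = 176.3 ns.
B: γ = 1/√(1 − 0.907²) = 1/√0.1774 = 2.375; τ_B = 682/2.375 = 287.2 ns.

|τ_A − τ_B| = 111 ns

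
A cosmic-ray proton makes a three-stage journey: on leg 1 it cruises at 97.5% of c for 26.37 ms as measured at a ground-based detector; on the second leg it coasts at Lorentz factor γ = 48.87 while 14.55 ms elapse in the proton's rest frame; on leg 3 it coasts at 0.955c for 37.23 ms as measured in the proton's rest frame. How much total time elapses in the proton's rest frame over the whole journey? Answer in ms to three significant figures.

Leg 1: β = 0.975; γ = 1/√(1 − 0.975²) = 1/√0.04938 = 4.500; τ_1 = 26.37/4.500 = 5.860 ms.
Leg 2: 14.55 ms is already measured in the proton's rest frame.
Leg 3: 37.23 ms is already measured in the proton's rest frame.
Total: 5.860 + 14.55 + 37.23 ms.

τ = 57.6 ms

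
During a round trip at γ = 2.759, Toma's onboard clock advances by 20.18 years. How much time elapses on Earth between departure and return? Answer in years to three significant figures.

Δt = 55.7 years

γ = 2.759
Earth-frame duration is the dilated interval: Δt = γτ = 2.759 × 20.18 years.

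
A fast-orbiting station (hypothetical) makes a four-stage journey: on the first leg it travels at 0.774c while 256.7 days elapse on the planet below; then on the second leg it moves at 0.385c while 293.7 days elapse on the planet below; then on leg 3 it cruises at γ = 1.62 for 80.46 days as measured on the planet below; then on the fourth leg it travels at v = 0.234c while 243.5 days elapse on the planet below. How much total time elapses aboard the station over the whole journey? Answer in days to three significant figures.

Leg 1: γ = 1/√(1 − 0.774²) = 1/√0.4009 = 1.579; τ_1 = 256.7/1.579 = 162.5 days.
Leg 2: γ = 1/√(1 − 0.385²) = 1/√0.8518 = 1.084; τ_2 = 293.7/1.084 = 271.1 days.
Leg 3: γ = 1.62; τ_3 = 80.46/1.620 = 49.67 days.
Leg 4: γ = 1/√(1 − 0.234²) = 1/√0.9452 = 1.029; τ_4 = 243.5/1.029 = 236.7 days.
Total: 162.5 + 271.1 + 49.67 + 236.7 days.

τ = 720 days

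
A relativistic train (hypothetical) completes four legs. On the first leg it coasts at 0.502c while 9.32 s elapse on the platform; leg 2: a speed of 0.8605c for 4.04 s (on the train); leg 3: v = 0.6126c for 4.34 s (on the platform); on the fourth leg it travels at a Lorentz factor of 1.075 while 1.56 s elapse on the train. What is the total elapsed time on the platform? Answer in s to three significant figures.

Leg 1: 9.32 s is already measured on the platform.
Leg 2: γ = 1/√(1 − 0.8605²) = 1/√0.2595 = 1.963; Δt_2 = 1.963 × 4.04 = 7.930 s.
Leg 3: 4.34 s is already measured on the platform.
Leg 4: γ = 1.075; Δt_4 = 1.075 × 1.56 = 1.677 s.
Total: 9.320 + 7.930 + 4.340 + 1.677 s.

Δt = 23.3 s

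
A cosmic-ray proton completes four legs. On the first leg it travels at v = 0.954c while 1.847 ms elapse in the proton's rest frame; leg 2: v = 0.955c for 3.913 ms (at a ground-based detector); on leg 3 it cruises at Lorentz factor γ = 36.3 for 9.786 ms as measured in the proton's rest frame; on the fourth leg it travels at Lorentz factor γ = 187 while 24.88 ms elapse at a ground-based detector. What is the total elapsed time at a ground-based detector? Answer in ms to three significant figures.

Δt = 390 ms

Leg 1: γ = 1/√(1 − 0.954²) = 1/√0.08988 = 3.335; Δt_1 = 3.335 × 1.847 = 6.161 ms.
Leg 2: 3.913 ms is already measured at a ground-based detector.
Leg 3: γ = 36.3; Δt_3 = 36.30 × 9.786 = 355.2 ms.
Leg 4: 24.88 ms is already measured at a ground-based detector.
Total: 6.161 + 3.913 + 355.2 + 24.88 ms.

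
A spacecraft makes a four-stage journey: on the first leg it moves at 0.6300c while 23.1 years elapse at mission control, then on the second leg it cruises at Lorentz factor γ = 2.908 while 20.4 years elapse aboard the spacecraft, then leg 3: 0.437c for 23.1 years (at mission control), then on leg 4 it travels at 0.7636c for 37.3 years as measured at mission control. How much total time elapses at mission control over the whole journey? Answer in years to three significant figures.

Δt = 143 years

Leg 1: 23.1 years is already measured at mission control.
Leg 2: γ = 2.908; Δt_2 = 2.908 × 20.4 = 59.32 years.
Leg 3: 23.1 years is already measured at mission control.
Leg 4: 37.3 years is already measured at mission control.
Total: 23.10 + 59.32 + 23.10 + 37.30 years.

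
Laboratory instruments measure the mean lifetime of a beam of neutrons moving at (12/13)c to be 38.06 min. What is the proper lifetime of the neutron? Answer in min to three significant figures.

γ = 1/√(1 − (12/13)²) = 13/5 = 2.600
The lab-frame lifetime is the dilated interval; the proper lifetime is τ₀ = Δt/γ = 38.06/2.600 min.

τ₀ = 14.6 min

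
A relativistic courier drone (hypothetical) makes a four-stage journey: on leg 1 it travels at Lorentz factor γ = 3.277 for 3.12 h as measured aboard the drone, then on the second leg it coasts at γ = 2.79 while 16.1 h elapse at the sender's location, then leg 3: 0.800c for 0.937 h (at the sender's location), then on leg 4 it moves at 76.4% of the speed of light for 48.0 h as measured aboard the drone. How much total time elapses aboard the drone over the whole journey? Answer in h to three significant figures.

Leg 1: 3.12 h is already measured aboard the drone.
Leg 2: γ = 2.79; τ_2 = 16.1/2.790 = 5.771 h.
Leg 3: γ = 1/√(1 − 0.800²) = 5/3 ≈ 1.667; τ_3 = 0.937/1.667 = 0.5622 h.
Leg 4: 48.0 h is already measured aboard the drone.
Total: 3.120 + 5.771 + 0.5622 + 48.00 h.

τ = 57.5 h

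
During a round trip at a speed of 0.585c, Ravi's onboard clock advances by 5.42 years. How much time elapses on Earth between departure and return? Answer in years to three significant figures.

γ = 1/√(1 − 0.585²) = 1/√0.6578 = 1.233
Earth-frame duration is the dilated interval: Δt = γτ = 1.233 × 5.42 years.

Δt = 6.68 years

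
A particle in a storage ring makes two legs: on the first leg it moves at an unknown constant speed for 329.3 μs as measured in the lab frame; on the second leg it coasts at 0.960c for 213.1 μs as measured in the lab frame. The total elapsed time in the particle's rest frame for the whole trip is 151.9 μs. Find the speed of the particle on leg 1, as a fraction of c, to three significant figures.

Leg 1: speed unknown; τ_1 = 329.3/γ_1.
Leg 2: γ = 1/√(1 − 0.960²) = 25/7 ≈ 3.571; τ_2 = 213.1/3.571 = 59.67 μs.
Total proper time: τ_1 + 59.67 = 151.9, so τ_1 = 151.9 − 59.67 = 92.23 μs.
γ_1 = 329.3/92.23 = 3.570; β = √(1 − 1/γ²) = √0.9216.

β = 0.960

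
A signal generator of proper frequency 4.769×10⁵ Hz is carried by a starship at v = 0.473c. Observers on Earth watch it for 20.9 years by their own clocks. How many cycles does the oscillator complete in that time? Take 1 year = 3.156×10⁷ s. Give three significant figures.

N = 2.77×10¹⁴

γ = 1/√(1 − 0.473²) = 1/√0.7763 = 1.135
During 20.9 years of lab time, the oscillator's proper time advances by τ = Δt/γ = 20.9/1.135 = 18.41 years = 5.812×10⁸ s.
N = f × τ = 4.769×10⁵ × 5.812×10⁸ = 2.772×10¹⁴.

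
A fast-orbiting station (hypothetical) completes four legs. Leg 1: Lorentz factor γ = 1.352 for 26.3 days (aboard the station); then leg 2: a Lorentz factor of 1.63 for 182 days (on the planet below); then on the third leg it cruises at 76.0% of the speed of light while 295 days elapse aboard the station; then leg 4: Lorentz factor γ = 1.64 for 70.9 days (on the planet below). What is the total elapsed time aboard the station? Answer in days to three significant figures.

τ = 476 days

Leg 1: 26.3 days is already measured aboard the station.
Leg 2: γ = 1.63; τ_2 = 182/1.630 = 111.7 days.
Leg 3: 295 days is already measured aboard the station.
Leg 4: γ = 1.64; τ_4 = 70.9/1.640 = 43.23 days.
Total: 26.30 + 111.7 + 295.0 + 43.23 days.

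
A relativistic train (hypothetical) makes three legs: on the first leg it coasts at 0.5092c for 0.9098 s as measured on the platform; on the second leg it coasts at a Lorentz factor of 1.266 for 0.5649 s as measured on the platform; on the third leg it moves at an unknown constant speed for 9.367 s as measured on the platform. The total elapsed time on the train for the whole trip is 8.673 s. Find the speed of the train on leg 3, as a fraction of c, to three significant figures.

β = 0.607

Leg 1: γ = 1/√(1 − 0.5092²) = 1/√0.7407 = 1.162; τ_1 = 0.9098/1.162 = 0.7830 s.
Leg 2: γ = 1.266; τ_2 = 0.5649/1.266 = 0.4462 s.
Leg 3: speed unknown; τ_3 = 9.367/γ_3.
Total proper time: 0.7830 + 0.4462 + τ_3 = 8.673, so τ_3 = 8.673 − 1.229 = 7.444 s.
γ_3 = 9.367/7.444 = 1.258; β = √(1 − 1/γ²) = √0.3685.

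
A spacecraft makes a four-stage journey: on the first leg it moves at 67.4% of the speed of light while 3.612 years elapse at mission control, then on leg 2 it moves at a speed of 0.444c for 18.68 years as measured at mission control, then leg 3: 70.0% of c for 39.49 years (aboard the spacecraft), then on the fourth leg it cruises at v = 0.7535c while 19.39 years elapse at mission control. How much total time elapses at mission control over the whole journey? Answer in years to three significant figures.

Leg 1: 3.612 years is already measured at mission control.
Leg 2: 18.68 years is already measured at mission control.
Leg 3: β = 0.700; γ = 1/√(1 − 0.700²) = 1/√0.5100 = 1.400; Δt_3 = 1.400 × 39.49 = 55.30 years.
Leg 4: 19.39 years is already measured at mission control.
Total: 3.612 + 18.68 + 55.30 + 19.39 years.

Δt = 97.0 years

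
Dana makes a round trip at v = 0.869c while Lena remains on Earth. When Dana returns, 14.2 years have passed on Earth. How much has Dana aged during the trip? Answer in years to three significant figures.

γ = 1/√(1 − 0.869²) = 1/√0.2448 = 2.021
Dana's clock measures proper time along the trip: τ = Δt/γ = 14.2/2.021 years.

τ = 7.03 years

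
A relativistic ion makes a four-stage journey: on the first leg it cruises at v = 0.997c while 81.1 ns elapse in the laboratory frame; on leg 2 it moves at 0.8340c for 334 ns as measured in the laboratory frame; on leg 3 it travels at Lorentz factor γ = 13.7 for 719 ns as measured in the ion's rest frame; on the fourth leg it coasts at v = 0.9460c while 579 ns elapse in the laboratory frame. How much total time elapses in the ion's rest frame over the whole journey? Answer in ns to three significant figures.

Leg 1: γ = 1/√(1 − 0.997²) = 1/√0.005991 = 12.92; τ_1 = 81.1/12.92 = 6.277 ns.
Leg 2: γ = 1/√(1 − 0.8340²) = 1/√0.3044 = 1.812; τ_2 = 334/1.812 = 184.3 ns.
Leg 3: 719 ns is already measured in the ion's rest frame.
Leg 4: γ = 1/√(1 − 0.9460²) = 1/√0.1051 = 3.085; τ_4 = 579/3.085 = 187.7 ns.
Total: 6.277 + 184.3 + 719.0 + 187.7 ns.

τ = 1100 ns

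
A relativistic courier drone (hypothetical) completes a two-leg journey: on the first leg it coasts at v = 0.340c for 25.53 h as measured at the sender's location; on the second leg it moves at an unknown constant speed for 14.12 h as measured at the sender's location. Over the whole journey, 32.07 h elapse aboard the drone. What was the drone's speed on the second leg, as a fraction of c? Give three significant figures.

Leg 1: γ = 1/√(1 − 0.340²) = 1/√0.8844 = 1.063; τ_1 = 25.53/1.063 = 24.01 h.
Leg 2: speed unknown; τ_2 = 14.12/γ_2.
Total proper time: 24.01 + τ_2 = 32.07, so τ_2 = 32.07 − 24.01 = 8.061 h.
γ_2 = 14.12/8.061 = 1.752; β = √(1 − 1/γ²) = √0.6741.

β = 0.821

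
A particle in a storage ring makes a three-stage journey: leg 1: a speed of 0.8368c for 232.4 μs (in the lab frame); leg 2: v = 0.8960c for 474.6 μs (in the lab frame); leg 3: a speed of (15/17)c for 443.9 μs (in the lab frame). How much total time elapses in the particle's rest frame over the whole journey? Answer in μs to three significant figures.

τ = 547 μs

Leg 1: γ = 1/√(1 − 0.8368²) = 1/√0.2998 = 1.826; τ_1 = 232.4/1.826 = 127.2 μs.
Leg 2: γ = 1/√(1 − 0.8960²) = 1/√0.1972 = 2.252; τ_2 = 474.6/2.252 = 210.7 μs.
Leg 3: γ = 1/√(1 − (15/17)²) = 17/8 = 2.125; τ_3 = 443.9/2.125 = 208.9 μs.
Total: 127.2 + 210.7 + 208.9 μs.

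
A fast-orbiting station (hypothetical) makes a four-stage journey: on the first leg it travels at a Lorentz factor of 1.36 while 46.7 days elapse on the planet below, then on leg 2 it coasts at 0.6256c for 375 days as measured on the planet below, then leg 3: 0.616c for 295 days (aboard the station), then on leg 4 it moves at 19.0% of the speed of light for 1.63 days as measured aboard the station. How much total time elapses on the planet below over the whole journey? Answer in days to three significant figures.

Leg 1: 46.7 days is already measured on the planet below.
Leg 2: 375 days is already measured on the planet below.
Leg 3: γ = 1/√(1 − 0.616²) = 1/√0.6205 = 1.269; Δt_3 = 1.269 × 295 = 374.5 days.
Leg 4: β = 0.190; γ = 1/√(1 − 0.190²) = 1/√0.9639 = 1.019; Δt_4 = 1.019 × 1.63 = 1.660 days.
Total: 46.70 + 375.0 + 374.5 + 1.660 days.

Δt = 798 days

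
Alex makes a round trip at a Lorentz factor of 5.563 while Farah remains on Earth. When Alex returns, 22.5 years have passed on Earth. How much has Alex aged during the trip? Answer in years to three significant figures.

τ = 4.04 years

γ = 5.563
Alex's clock measures proper time along the trip: τ = Δt/γ = 22.5/5.563 years.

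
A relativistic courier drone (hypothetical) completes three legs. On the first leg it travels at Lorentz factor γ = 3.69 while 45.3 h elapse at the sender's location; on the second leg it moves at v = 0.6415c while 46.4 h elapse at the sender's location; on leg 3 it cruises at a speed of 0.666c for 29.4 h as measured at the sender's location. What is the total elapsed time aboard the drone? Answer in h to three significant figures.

τ = 69.8 h

Leg 1: γ = 3.69; τ_1 = 45.3/3.690 = 12.28 h.
Leg 2: γ = 1/√(1 − 0.6415²) = 1/√0.5885 = 1.304; τ_2 = 46.4/1.304 = 35.59 h.
Leg 3: γ = 1/√(1 − 0.666²) = 1/√0.5564 = 1.341; τ_3 = 29.4/1.341 = 21.93 h.
Total: 12.28 + 35.59 + 21.93 h.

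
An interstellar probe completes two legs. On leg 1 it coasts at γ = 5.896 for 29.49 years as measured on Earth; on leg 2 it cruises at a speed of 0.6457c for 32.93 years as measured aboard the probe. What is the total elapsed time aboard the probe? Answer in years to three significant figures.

Leg 1: γ = 5.896; τ_1 = 29.49/5.896 = 5.002 years.
Leg 2: 32.93 years is already measured aboard the probe.
Total: 5.002 + 32.93 years.

τ = 37.9 years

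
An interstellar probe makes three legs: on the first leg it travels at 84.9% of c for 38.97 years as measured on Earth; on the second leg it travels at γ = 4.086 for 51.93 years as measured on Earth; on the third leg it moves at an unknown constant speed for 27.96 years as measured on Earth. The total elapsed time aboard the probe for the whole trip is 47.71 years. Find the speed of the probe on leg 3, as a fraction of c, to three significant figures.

β = 0.857

Leg 1: β = 0.849; γ = 1/√(1 − 0.849²) = 1/√0.2792 = 1.893; τ_1 = 38.97/1.893 = 20.59 years.
Leg 2: γ = 4.086; τ_2 = 51.93/4.086 = 12.71 years.
Leg 3: speed unknown; τ_3 = 27.96/γ_3.
Total proper time: 20.59 + 12.71 + τ_3 = 47.71, so τ_3 = 47.71 − 33.30 = 14.41 years.
γ_3 = 27.96/14.41 = 1.940; β = √(1 − 1/γ²) = √0.7344.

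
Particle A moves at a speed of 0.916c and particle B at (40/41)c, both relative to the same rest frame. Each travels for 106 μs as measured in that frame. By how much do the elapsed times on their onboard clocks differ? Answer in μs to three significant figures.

A: γ = 1/√(1 − 0.916²) = 1/√0.1609 = 2.493; τ_A = 106/2.493 = 42.52 μs.
B: γ = 1/√(1 − (40/41)²) = 41/9 ≈ 4.556; τ_B = 106/4.556 = 23.27 μs.

|τ_A − τ_B| = 19.3 μs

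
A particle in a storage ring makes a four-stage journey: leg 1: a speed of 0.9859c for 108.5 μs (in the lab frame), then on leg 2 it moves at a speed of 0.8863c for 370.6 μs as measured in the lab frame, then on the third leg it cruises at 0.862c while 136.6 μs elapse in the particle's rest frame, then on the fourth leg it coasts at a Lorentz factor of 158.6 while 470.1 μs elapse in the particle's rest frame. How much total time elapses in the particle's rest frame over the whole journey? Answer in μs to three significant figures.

τ = 796 μs

Leg 1: γ = 1/√(1 − 0.9859²) = 1/√0.02800 = 5.976; τ_1 = 108.5/5.976 = 18.16 μs.
Leg 2: γ = 1/√(1 − 0.8863²) = 1/√0.2145 = 2.159; τ_2 = 370.6/2.159 = 171.6 μs.
Leg 3: 136.6 μs is already measured in the particle's rest frame.
Leg 4: 470.1 μs is already measured in the particle's rest frame.
Total: 18.16 + 171.6 + 136.6 + 470.1 μs.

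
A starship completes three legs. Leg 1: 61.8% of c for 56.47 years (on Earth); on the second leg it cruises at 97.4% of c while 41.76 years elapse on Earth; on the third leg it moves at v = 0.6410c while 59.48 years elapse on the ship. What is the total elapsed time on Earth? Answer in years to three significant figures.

Δt = 176 years

Leg 1: 56.47 years is already measured on Earth.
Leg 2: 41.76 years is already measured on Earth.
Leg 3: γ = 1/√(1 − 0.6410²) = 1/√0.5891 = 1.303; Δt_3 = 1.303 × 59.48 = 77.49 years.
Total: 56.47 + 41.76 + 77.49 years.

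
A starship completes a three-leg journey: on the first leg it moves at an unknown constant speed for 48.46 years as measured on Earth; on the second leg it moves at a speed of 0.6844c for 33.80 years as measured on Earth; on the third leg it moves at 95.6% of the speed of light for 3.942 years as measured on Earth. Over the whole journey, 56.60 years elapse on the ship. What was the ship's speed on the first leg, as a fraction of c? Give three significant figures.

β = 0.772

Leg 1: speed unknown; τ_1 = 48.46/γ_1.
Leg 2: γ = 1/√(1 − 0.6844²) = 1/√0.5316 = 1.372; τ_2 = 33.80/1.372 = 24.64 years.
Leg 3: β = 0.956; γ = 1/√(1 − 0.956²) = 1/√0.08606 = 3.409; τ_3 = 3.942/3.409 = 1.156 years.
Total proper time: τ_1 + 24.64 + 1.156 = 56.60, so τ_1 = 56.60 − 25.80 = 30.80 years.
γ_1 = 48.46/30.80 = 1.573; β = √(1 − 1/γ²) = √0.5961.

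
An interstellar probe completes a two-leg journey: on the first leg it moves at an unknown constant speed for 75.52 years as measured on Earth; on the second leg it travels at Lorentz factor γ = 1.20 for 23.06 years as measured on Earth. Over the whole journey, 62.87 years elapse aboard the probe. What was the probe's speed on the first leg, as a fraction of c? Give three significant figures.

β = 0.816

Leg 1: speed unknown; τ_1 = 75.52/γ_1.
Leg 2: γ = 1.20; τ_2 = 23.06/1.200 = 19.22 years.
Total proper time: τ_1 + 19.22 = 62.87, so τ_1 = 62.87 − 19.22 = 43.65 years.
γ_1 = 75.52/43.65 = 1.730; β = √(1 − 1/γ²) = √0.6659.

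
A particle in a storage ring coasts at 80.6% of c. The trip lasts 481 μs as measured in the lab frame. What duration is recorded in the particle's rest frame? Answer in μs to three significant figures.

τ = 285 μs

β = 0.806; γ = 1/√(1 − 0.806²) = 1/√0.3504 = 1.689
The interval measured in the lab frame is the dilated one; the clock in the particle's rest frame measures the proper time τ = Δt/γ = 481/1.689 μs.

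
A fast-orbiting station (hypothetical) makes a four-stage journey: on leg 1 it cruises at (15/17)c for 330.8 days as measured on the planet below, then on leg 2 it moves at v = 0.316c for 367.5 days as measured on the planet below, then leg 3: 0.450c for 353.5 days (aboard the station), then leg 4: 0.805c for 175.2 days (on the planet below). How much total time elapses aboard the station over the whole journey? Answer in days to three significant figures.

Leg 1: γ = 1/√(1 − (15/17)²) = 17/8 = 2.125; τ_1 = 330.8/2.125 = 155.7 days.
Leg 2: γ = 1/√(1 − 0.316²) = 1/√0.9001 = 1.054; τ_2 = 367.5/1.054 = 348.7 days.
Leg 3: 353.5 days is already measured aboard the station.
Leg 4: γ = 1/√(1 − 0.805²) = 1/√0.3520 = 1.686; τ_4 = 175.2/1.686 = 103.9 days.
Total: 155.7 + 348.7 + 353.5 + 103.9 days.

τ = 962 days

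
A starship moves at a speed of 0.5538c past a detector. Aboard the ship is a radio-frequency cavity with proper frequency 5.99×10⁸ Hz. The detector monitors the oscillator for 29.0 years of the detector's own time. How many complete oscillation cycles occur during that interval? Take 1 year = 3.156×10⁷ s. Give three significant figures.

γ = 1/√(1 − 0.5538²) = 1/√0.6933 = 1.201
During 29.0 years of lab time, the oscillator's proper time advances by τ = Δt/γ = 29.0/1.201 = 24.15 years = 7.621×10⁸ s.
N = f × τ = 5.99×10⁸ × 7.621×10⁸ = 4.565×10¹⁷.

N = 4.56×10¹⁷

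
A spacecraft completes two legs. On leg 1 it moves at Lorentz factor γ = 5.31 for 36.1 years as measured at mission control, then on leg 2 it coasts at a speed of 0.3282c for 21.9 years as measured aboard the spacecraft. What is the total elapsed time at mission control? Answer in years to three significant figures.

Δt = 59.3 years

Leg 1: 36.1 years is already measured at mission control.
Leg 2: γ = 1/√(1 − 0.3282²) = 1/√0.8923 = 1.059; Δt_2 = 1.059 × 21.9 = 23.18 years.
Total: 36.10 + 23.18 years.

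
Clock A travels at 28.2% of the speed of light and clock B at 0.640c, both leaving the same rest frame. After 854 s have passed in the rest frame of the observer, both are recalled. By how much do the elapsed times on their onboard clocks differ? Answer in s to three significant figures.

A: β = 0.282; γ = 1/√(1 − 0.282²) = 1/√0.9205 = 1.042; τ_A = 854/1.042 = 819.3 s.
B: γ = 1/√(1 − 0.640²) = 1/√0.5904 = 1.301; τ_B = 854/1.301 = 656.2 s.

|τ_A − τ_B| = 163 s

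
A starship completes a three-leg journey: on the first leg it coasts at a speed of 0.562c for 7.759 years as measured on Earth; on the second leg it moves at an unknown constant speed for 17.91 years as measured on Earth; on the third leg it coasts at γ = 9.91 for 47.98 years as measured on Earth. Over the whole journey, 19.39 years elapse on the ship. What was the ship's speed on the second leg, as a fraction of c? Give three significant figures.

Leg 1: γ = 1/√(1 − 0.562²) = 1/√0.6842 = 1.209; τ_1 = 7.759/1.209 = 6.418 years.
Leg 2: speed unknown; τ_2 = 17.91/γ_2.
Leg 3: γ = 9.91; τ_3 = 47.98/9.910 = 4.842 years.
Total proper time: 6.418 + τ_2 + 4.842 = 19.39, so τ_2 = 19.39 − 11.26 = 8.131 years.
γ_2 = 17.91/8.131 = 2.203; β = √(1 − 1/γ²) = √0.7939.

β = 0.891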